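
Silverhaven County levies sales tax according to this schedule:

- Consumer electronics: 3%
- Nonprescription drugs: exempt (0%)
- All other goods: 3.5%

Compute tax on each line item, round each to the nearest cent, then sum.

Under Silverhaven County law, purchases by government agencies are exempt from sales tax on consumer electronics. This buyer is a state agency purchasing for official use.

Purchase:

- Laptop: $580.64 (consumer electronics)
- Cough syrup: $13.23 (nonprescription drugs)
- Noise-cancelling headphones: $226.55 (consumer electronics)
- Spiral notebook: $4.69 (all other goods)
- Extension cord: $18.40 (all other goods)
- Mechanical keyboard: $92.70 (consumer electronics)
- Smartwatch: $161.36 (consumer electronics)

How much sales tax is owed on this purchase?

Laptop $580.64: consumer electronics, buyer-exempt → 0% → $0.00
Cough syrup $13.23: nonprescription drugs → 0% → $0.00
Noise-cancelling headphones $226.55: consumer electronics, buyer-exempt → 0% → $0.00
Spiral notebook $4.69: all other goods → 3.5% → $0.16
Extension cord $18.40: all other goods → 3.5% → $0.64
Mechanical keyboard $92.70: consumer electronics, buyer-exempt → 0% → $0.00
Smartwatch $161.36: consumer electronics, buyer-exempt → 0% → $0.00
Total tax = $0.16 + $0.64 = $0.80

$0.80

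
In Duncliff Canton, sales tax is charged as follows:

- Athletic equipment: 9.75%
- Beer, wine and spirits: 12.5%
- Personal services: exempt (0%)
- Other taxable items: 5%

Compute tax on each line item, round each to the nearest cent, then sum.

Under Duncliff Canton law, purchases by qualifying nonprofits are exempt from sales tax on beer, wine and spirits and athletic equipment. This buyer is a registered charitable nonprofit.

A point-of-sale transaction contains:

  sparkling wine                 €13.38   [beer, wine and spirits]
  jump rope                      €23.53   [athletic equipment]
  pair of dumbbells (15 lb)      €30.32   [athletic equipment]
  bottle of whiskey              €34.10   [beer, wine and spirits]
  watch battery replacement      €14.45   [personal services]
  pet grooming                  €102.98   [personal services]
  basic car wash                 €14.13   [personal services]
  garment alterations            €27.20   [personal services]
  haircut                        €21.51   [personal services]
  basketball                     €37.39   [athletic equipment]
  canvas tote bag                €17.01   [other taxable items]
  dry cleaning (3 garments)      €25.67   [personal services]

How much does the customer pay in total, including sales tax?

€362.52

Sparkling wine €13.38: beer, wine and spirits, buyer-exempt → 0% → €0.00
Jump rope €23.53: athletic equipment, buyer-exempt → 0% → €0.00
Pair of dumbbells (15 lb) €30.32: athletic equipment, buyer-exempt → 0% → €0.00
Bottle of whiskey €34.10: beer, wine and spirits, buyer-exempt → 0% → €0.00
Watch battery replacement €14.45: personal services → 0% → €0.00
Pet grooming €102.98: personal services → 0% → €0.00
Basic car wash €14.13: personal services → 0% → €0.00
Garment alterations €27.20: personal services → 0% → €0.00
Haircut €21.51: personal services → 0% → €0.00
Basketball €37.39: athletic equipment, buyer-exempt → 0% → €0.00
Canvas tote bag €17.01: other taxable items → 5% → €0.85
Dry cleaning (3 garments) €25.67: personal services → 0% → €0.00
Subtotal = €361.67; tax = €0.85; total due = €362.52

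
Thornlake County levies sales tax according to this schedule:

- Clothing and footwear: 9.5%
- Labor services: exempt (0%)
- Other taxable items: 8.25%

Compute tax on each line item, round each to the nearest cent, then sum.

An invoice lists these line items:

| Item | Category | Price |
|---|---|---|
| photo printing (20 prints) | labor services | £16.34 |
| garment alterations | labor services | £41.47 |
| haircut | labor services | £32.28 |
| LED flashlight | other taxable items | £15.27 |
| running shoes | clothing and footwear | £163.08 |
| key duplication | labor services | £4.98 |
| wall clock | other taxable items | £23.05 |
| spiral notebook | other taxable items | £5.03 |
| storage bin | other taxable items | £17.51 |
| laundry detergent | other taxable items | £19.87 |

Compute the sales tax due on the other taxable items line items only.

£6.65

LED flashlight £15.27: other taxable items → 8.25% → £1.26
Wall clock £23.05: other taxable items → 8.25% → £1.90
Spiral notebook £5.03: other taxable items → 8.25% → £0.41
Storage bin £17.51: other taxable items → 8.25% → £1.44
Laundry detergent £19.87: other taxable items → 8.25% → £1.64
Tax on other taxable items = £1.26 + £1.90 + £0.41 + £1.44 + £1.64 = £6.65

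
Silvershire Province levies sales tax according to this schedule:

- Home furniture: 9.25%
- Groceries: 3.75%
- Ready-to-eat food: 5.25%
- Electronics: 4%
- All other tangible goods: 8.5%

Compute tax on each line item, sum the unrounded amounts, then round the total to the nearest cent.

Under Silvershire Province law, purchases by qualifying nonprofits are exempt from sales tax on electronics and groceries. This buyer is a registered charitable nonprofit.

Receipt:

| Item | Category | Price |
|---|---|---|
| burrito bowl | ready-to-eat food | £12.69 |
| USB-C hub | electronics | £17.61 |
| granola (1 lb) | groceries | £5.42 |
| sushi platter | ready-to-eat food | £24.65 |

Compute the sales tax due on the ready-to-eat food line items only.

£1.96

Burrito bowl £12.69: ready-to-eat food → 5.25% → £0.666225
Sushi platter £24.65: ready-to-eat food → 5.25% → £1.294125
Tax on ready-to-eat food: unrounded sum = £1.96035 → £1.96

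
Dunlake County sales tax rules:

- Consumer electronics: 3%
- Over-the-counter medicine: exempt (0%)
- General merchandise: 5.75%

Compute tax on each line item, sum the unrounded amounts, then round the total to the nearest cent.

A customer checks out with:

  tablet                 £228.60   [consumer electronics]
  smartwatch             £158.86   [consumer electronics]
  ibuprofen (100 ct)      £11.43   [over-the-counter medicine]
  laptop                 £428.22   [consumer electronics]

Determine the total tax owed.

£24.47

Tablet £228.60: consumer electronics → 3% → £6.858
Smartwatch £158.86: consumer electronics → 3% → £4.7658
Ibuprofen (100 ct) £11.43: over-the-counter medicine → 0% → £0.00
Laptop £428.22: consumer electronics → 3% → £12.8466
Unrounded tax sum = £24.4704 → £24.47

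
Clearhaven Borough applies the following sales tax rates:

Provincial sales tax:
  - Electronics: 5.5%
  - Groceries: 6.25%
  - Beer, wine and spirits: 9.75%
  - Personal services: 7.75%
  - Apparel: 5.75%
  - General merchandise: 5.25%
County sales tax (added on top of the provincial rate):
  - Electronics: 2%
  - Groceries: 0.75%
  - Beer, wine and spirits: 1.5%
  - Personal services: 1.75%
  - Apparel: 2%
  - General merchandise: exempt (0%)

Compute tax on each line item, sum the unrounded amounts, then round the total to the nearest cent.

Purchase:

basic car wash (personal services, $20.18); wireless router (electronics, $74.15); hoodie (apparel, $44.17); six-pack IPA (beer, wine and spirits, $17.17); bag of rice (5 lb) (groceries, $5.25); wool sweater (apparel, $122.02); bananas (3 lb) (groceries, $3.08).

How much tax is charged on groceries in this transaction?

$0.58

Bag of rice (5 lb) $5.25: groceries → 6.25% + 0.75% county = 7% → $0.3675
Bananas (3 lb) $3.08: groceries → 6.25% + 0.75% county = 7% → $0.2156
Tax on groceries: unrounded sum = $0.5831 → $0.58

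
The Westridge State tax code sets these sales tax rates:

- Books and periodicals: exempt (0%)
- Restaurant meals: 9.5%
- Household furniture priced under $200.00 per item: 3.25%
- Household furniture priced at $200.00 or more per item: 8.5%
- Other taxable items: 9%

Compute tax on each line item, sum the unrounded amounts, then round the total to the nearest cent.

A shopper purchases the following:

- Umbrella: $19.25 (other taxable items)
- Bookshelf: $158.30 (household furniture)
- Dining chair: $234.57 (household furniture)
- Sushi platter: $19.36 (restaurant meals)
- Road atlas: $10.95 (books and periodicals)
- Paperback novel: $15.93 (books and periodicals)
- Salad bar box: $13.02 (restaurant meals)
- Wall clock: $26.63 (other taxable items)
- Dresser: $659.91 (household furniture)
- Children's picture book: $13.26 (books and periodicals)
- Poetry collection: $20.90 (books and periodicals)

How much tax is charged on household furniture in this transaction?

Bookshelf $158.30: household furniture, under $200.00 → 3.25% → $5.14475
Dining chair $234.57: household furniture, $200.00 or more → 8.5% → $19.93845
Dresser $659.91: household furniture, $200.00 or more → 8.5% → $56.09235
Tax on household furniture: unrounded sum = $81.17555 → $81.18

$81.18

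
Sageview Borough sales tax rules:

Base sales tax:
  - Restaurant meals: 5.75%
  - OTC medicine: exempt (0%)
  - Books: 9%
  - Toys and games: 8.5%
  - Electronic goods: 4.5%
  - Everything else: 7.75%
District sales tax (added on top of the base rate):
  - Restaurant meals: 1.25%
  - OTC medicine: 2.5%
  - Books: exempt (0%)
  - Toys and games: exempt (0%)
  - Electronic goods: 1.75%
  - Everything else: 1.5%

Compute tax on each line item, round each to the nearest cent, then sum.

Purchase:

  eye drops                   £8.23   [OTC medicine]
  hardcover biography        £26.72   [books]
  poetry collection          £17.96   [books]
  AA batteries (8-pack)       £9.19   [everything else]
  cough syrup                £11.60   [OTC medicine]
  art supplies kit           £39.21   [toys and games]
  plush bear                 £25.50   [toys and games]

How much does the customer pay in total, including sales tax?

Eye drops £8.23: OTC medicine → 0% + 2.5% district = 2.5% → £0.21
Hardcover biography £26.72: books → 9% + 0% district = 9% → £2.40
Poetry collection £17.96: books → 9% + 0% district = 9% → £1.62
AA batteries (8-pack) £9.19: everything else → 7.75% + 1.5% district = 9.25% → £0.85
Cough syrup £11.60: OTC medicine → 0% + 2.5% district = 2.5% → £0.29
Art supplies kit £39.21: toys and games → 8.5% + 0% district = 8.5% → £3.33
Plush bear £25.50: toys and games → 8.5% + 0% district = 8.5% → £2.17
Subtotal = £138.41; tax = £10.87; total due = £149.28

£149.28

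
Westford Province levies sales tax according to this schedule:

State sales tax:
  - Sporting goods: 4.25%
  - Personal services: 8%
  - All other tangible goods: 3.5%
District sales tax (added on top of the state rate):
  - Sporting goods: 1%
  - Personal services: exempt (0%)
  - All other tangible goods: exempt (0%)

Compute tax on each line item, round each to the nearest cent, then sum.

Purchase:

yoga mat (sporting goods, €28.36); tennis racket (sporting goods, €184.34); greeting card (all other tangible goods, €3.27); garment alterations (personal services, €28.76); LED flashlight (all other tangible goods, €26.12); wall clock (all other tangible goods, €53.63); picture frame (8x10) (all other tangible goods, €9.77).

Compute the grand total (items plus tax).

Yoga mat €28.36: sporting goods → 4.25% + 1% district = 5.25% → €1.49
Tennis racket €184.34: sporting goods → 4.25% + 1% district = 5.25% → €9.68
Greeting card €3.27: all other tangible goods → 3.5% + 0% district = 3.5% → €0.11
Garment alterations €28.76: personal services → 8% + 0% district = 8% → €2.30
LED flashlight €26.12: all other tangible goods → 3.5% + 0% district = 3.5% → €0.91
Wall clock €53.63: all other tangible goods → 3.5% + 0% district = 3.5% → €1.88
Picture frame (8x10) €9.77: all other tangible goods → 3.5% + 0% district = 3.5% → €0.34
Subtotal = €334.25; tax = €16.71; total due = €350.96

€350.96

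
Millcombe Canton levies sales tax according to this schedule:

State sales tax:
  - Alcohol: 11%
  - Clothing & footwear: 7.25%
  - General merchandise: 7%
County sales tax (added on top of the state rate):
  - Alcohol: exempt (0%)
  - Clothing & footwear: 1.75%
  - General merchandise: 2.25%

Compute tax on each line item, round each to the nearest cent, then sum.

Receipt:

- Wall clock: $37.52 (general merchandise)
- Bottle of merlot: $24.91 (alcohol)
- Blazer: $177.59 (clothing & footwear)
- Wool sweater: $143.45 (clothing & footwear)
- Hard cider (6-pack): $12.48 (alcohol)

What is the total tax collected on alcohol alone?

Bottle of merlot $24.91: alcohol → 11% + 0% county = 11% → $2.74
Hard cider (6-pack) $12.48: alcohol → 11% + 0% county = 11% → $1.37
Tax on alcohol = $2.74 + $1.37 = $4.11

$4.11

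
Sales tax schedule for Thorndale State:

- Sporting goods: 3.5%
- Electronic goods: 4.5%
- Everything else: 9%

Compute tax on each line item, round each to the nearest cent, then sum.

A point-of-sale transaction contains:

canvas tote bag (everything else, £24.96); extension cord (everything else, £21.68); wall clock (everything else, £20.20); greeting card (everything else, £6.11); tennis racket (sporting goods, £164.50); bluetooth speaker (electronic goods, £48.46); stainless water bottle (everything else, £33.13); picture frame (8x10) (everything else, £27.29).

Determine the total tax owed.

Canvas tote bag £24.96: everything else → 9% → £2.25
Extension cord £21.68: everything else → 9% → £1.95
Wall clock £20.20: everything else → 9% → £1.82
Greeting card £6.11: everything else → 9% → £0.55
Tennis racket £164.50: sporting goods → 3.5% → £5.76
Bluetooth speaker £48.46: electronic goods → 4.5% → £2.18
Stainless water bottle £33.13: everything else → 9% → £2.98
Picture frame (8x10) £27.29: everything else → 9% → £2.46
Total tax = £2.25 + £1.95 + £1.82 + £0.55 + £5.76 + £2.18 + £2.98 + £2.46 = £19.95

£19.95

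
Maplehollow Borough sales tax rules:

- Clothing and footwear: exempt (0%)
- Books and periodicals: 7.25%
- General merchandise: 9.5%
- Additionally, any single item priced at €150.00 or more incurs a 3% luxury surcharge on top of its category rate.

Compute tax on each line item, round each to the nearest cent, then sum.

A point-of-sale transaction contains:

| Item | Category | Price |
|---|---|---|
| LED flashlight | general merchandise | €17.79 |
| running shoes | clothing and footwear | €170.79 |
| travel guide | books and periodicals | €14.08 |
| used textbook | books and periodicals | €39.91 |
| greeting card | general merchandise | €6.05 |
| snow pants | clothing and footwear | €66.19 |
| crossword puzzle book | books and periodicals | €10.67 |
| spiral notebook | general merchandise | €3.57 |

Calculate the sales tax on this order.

€12.40

LED flashlight €17.79: general merchandise → 9.5% → €1.69
Running shoes €170.79: clothing and footwear → 0% + 3% surcharge = 3% → €5.12
Travel guide €14.08: books and periodicals → 7.25% → €1.02
Used textbook €39.91: books and periodicals → 7.25% → €2.89
Greeting card €6.05: general merchandise → 9.5% → €0.57
Snow pants €66.19: clothing and footwear → 0% → €0.00
Crossword puzzle book €10.67: books and periodicals → 7.25% → €0.77
Spiral notebook €3.57: general merchandise → 9.5% → €0.34
Total tax = €1.69 + €5.12 + €1.02 + €2.89 + €0.57 + €0.77 + €0.34 = €12.40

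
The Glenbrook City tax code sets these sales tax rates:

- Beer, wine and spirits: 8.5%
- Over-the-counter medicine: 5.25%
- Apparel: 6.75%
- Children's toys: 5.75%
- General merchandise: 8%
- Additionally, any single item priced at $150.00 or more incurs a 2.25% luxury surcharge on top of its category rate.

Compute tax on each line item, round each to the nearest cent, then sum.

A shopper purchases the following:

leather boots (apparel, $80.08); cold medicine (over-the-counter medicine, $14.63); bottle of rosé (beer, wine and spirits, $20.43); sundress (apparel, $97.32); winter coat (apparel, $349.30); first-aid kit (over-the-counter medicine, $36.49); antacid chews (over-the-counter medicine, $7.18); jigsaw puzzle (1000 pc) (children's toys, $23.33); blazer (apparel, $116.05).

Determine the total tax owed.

Leather boots $80.08: apparel → 6.75% → $5.41
Cold medicine $14.63: over-the-counter medicine → 5.25% → $0.77
Bottle of rosé $20.43: beer, wine and spirits → 8.5% → $1.74
Sundress $97.32: apparel → 6.75% → $6.57
Winter coat $349.30: apparel → 6.75% + 2.25% surcharge = 9% → $31.44
First-aid kit $36.49: over-the-counter medicine → 5.25% → $1.92
Antacid chews $7.18: over-the-counter medicine → 5.25% → $0.38
Jigsaw puzzle (1000 pc) $23.33: children's toys → 5.75% → $1.34
Blazer $116.05: apparel → 6.75% → $7.83
Total tax = $5.41 + $0.77 + $1.74 + $6.57 + $31.44 + $1.92 + $0.38 + $1.34 + $7.83 = $57.40

$57.40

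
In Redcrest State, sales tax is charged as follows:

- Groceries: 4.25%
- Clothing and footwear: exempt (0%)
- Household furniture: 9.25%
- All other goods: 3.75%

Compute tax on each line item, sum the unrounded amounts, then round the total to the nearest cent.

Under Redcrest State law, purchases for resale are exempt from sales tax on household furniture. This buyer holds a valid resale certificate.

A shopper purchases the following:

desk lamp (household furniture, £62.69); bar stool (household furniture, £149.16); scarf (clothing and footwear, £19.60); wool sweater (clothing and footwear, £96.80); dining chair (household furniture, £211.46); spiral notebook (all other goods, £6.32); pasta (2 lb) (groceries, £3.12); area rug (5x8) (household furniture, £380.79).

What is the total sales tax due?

£0.37

Desk lamp £62.69: household furniture, buyer-exempt → 0% → £0.00
Bar stool £149.16: household furniture, buyer-exempt → 0% → £0.00
Scarf £19.60: clothing and footwear → 0% → £0.00
Wool sweater £96.80: clothing and footwear → 0% → £0.00
Dining chair £211.46: household furniture, buyer-exempt → 0% → £0.00
Spiral notebook £6.32: all other goods → 3.75% → £0.237
Pasta (2 lb) £3.12: groceries → 4.25% → £0.1326
Area rug (5x8) £380.79: household furniture, buyer-exempt → 0% → £0.00
Unrounded tax sum = £0.3696 → £0.37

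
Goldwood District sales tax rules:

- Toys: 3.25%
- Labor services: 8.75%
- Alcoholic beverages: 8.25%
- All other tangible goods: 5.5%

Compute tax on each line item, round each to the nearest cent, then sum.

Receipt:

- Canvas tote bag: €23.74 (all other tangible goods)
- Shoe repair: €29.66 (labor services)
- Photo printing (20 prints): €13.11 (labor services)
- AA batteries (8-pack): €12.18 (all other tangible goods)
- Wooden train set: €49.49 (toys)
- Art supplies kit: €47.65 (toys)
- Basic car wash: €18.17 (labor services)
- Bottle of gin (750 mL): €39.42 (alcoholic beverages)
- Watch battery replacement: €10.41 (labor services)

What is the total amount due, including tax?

Canvas tote bag €23.74: all other tangible goods → 5.5% → €1.31
Shoe repair €29.66: labor services → 8.75% → €2.60
Photo printing (20 prints) €13.11: labor services → 8.75% → €1.15
AA batteries (8-pack) €12.18: all other tangible goods → 5.5% → €0.67
Wooden train set €49.49: toys → 3.25% → €1.61
Art supplies kit €47.65: toys → 3.25% → €1.55
Basic car wash €18.17: labor services → 8.75% → €1.59
Bottle of gin (750 mL) €39.42: alcoholic beverages → 8.25% → €3.25
Watch battery replacement €10.41: labor services → 8.75% → €0.91
Subtotal = €243.83; tax = €14.64; total due = €258.47

€258.47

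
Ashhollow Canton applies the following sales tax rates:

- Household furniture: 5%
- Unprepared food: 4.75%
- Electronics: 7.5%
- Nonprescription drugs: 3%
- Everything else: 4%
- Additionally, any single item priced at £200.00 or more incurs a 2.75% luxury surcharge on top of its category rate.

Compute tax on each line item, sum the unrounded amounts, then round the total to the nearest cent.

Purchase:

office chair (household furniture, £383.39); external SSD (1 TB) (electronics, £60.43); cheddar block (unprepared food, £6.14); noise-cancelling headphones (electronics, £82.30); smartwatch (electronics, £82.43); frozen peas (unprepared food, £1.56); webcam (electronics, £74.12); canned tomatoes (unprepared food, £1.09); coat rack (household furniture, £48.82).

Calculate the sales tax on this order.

£55.02

Office chair £383.39: household furniture → 5% + 2.75% surcharge = 7.75% → £29.712725
External SSD (1 TB) £60.43: electronics → 7.5% → £4.53225
Cheddar block £6.14: unprepared food → 4.75% → £0.29165
Noise-cancelling headphones £82.30: electronics → 7.5% → £6.1725
Smartwatch £82.43: electronics → 7.5% → £6.18225
Frozen peas £1.56: unprepared food → 4.75% → £0.0741
Webcam £74.12: electronics → 7.5% → £5.559
Canned tomatoes £1.09: unprepared food → 4.75% → £0.051775
Coat rack £48.82: household furniture → 5% → £2.441
Unrounded tax sum = £55.01725 → £55.02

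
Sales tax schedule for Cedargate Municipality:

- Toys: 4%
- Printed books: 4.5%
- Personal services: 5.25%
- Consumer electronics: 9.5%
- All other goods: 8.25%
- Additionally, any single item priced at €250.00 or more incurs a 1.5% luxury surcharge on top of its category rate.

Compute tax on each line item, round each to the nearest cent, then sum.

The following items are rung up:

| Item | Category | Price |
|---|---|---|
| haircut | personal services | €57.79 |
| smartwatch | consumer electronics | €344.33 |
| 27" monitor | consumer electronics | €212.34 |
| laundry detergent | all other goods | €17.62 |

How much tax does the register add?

Haircut €57.79: personal services → 5.25% → €3.03
Smartwatch €344.33: consumer electronics → 9.5% + 1.5% surcharge = 11% → €37.88
27" monitor €212.34: consumer electronics → 9.5% → €20.17
Laundry detergent €17.62: all other goods → 8.25% → €1.45
Total tax = €3.03 + €37.88 + €20.17 + €1.45 = €62.53

€62.53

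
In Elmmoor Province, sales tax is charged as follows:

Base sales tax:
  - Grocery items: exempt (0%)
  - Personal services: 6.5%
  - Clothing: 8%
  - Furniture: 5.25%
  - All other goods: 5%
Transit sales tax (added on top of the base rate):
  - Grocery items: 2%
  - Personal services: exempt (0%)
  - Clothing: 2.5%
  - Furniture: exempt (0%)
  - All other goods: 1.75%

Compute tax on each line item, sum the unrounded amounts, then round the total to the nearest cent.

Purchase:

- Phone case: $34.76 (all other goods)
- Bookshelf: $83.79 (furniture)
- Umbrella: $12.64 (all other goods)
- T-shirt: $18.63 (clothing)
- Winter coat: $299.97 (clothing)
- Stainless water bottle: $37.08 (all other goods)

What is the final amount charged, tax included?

$530.42

Phone case $34.76: all other goods → 5% + 1.75% transit = 6.75% → $2.3463
Bookshelf $83.79: furniture → 5.25% + 0% transit = 5.25% → $4.398975
Umbrella $12.64: all other goods → 5% + 1.75% transit = 6.75% → $0.8532
T-shirt $18.63: clothing → 8% + 2.5% transit = 10.5% → $1.95615
Winter coat $299.97: clothing → 8% + 2.5% transit = 10.5% → $31.49685
Stainless water bottle $37.08: all other goods → 5% + 1.75% transit = 6.75% → $2.5029
Subtotal = $486.87; unrounded tax = $43.554375 → $43.55; total due = $530.42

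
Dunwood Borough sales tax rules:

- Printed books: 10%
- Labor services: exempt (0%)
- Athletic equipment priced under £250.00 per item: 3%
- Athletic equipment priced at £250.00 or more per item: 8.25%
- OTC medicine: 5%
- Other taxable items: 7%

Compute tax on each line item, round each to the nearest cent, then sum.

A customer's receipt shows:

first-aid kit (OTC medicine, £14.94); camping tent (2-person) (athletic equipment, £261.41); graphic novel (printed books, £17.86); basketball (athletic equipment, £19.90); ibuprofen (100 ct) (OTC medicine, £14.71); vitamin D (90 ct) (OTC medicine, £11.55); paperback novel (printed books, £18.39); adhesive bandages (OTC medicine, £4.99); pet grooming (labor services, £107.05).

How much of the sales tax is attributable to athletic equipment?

Camping tent (2-person) £261.41: athletic equipment, £250.00 or more → 8.25% → £21.57
Basketball £19.90: athletic equipment, under £250.00 → 3% → £0.60
Tax on athletic equipment = £21.57 + £0.60 = £22.17

£22.17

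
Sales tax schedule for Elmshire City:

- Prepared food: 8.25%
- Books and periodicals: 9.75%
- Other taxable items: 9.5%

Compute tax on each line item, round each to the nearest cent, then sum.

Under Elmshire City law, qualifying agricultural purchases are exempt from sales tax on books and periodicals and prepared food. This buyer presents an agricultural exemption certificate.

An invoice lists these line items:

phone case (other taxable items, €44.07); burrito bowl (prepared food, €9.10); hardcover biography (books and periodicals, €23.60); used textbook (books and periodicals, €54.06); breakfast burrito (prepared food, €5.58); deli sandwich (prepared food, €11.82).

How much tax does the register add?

€4.19

Phone case €44.07: other taxable items → 9.5% → €4.19
Burrito bowl €9.10: prepared food, buyer-exempt → 0% → €0.00
Hardcover biography €23.60: books and periodicals, buyer-exempt → 0% → €0.00
Used textbook €54.06: books and periodicals, buyer-exempt → 0% → €0.00
Breakfast burrito €5.58: prepared food, buyer-exempt → 0% → €0.00
Deli sandwich €11.82: prepared food, buyer-exempt → 0% → €0.00
Total tax = €4.19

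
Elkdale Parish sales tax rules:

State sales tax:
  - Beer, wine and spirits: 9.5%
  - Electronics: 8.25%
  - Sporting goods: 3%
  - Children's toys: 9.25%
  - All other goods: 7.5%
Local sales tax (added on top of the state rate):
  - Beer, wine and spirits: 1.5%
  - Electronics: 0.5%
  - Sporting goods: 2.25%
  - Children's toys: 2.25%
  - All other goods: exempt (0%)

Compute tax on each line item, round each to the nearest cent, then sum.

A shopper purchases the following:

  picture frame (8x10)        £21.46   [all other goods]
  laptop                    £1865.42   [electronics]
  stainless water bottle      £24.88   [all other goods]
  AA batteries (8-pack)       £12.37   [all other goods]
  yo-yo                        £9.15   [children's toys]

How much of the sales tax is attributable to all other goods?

£4.41

Picture frame (8x10) £21.46: all other goods → 7.5% + 0% local = 7.5% → £1.61
Stainless water bottle £24.88: all other goods → 7.5% + 0% local = 7.5% → £1.87
AA batteries (8-pack) £12.37: all other goods → 7.5% + 0% local = 7.5% → £0.93
Tax on all other goods = £1.61 + £1.87 + £0.93 = £4.41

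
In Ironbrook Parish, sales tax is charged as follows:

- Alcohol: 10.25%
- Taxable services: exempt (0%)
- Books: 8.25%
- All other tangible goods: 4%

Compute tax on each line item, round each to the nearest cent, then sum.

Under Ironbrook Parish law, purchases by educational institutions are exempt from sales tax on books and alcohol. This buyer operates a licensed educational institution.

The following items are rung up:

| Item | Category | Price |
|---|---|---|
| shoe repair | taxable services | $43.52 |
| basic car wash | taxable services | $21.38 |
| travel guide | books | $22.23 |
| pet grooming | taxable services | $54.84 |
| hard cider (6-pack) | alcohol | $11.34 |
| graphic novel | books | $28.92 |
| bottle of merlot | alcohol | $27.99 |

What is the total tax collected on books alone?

Travel guide $22.23: books, buyer-exempt → 0% → $0.00
Graphic novel $28.92: books, buyer-exempt → 0% → $0.00
Tax on books = $0.00 + $0.00 = $0.00

$0.00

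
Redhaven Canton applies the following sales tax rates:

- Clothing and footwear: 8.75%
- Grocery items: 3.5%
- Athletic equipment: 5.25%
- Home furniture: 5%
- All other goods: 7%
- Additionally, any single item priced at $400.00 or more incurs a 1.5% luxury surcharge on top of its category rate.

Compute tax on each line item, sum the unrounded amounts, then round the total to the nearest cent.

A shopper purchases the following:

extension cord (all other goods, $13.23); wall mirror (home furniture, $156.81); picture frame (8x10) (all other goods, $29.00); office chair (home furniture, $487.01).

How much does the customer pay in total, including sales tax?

$728.50

Extension cord $13.23: all other goods → 7% → $0.9261
Wall mirror $156.81: home furniture → 5% → $7.8405
Picture frame (8x10) $29.00: all other goods → 7% → $2.03
Office chair $487.01: home furniture → 5% + 1.5% surcharge = 6.5% → $31.65565
Subtotal = $686.05; unrounded tax = $42.45225 → $42.45; total due = $728.50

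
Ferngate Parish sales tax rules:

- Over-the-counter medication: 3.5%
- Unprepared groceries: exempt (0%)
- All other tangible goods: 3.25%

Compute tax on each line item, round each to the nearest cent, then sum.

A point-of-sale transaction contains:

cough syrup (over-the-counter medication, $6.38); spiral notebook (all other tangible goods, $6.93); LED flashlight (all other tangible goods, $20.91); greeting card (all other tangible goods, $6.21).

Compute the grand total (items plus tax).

$41.76

Cough syrup $6.38: over-the-counter medication → 3.5% → $0.22
Spiral notebook $6.93: all other tangible goods → 3.25% → $0.23
LED flashlight $20.91: all other tangible goods → 3.25% → $0.68
Greeting card $6.21: all other tangible goods → 3.25% → $0.20
Subtotal = $40.43; tax = $1.33; total due = $41.76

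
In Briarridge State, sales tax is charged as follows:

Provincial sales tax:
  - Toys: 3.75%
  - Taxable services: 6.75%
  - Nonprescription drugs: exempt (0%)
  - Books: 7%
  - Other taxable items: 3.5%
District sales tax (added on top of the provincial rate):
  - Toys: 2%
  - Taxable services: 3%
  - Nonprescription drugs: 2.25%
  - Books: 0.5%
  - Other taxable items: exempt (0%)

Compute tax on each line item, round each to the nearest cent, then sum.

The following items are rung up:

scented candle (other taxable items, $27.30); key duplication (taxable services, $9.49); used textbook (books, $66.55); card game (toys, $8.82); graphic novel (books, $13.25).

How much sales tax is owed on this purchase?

Scented candle $27.30: other taxable items → 3.5% + 0% district = 3.5% → $0.96
Key duplication $9.49: taxable services → 6.75% + 3% district = 9.75% → $0.93
Used textbook $66.55: books → 7% + 0.5% district = 7.5% → $4.99
Card game $8.82: toys → 3.75% + 2% district = 5.75% → $0.51
Graphic novel $13.25: books → 7% + 0.5% district = 7.5% → $0.99
Total tax = $0.96 + $0.93 + $4.99 + $0.51 + $0.99 = $8.38

$8.38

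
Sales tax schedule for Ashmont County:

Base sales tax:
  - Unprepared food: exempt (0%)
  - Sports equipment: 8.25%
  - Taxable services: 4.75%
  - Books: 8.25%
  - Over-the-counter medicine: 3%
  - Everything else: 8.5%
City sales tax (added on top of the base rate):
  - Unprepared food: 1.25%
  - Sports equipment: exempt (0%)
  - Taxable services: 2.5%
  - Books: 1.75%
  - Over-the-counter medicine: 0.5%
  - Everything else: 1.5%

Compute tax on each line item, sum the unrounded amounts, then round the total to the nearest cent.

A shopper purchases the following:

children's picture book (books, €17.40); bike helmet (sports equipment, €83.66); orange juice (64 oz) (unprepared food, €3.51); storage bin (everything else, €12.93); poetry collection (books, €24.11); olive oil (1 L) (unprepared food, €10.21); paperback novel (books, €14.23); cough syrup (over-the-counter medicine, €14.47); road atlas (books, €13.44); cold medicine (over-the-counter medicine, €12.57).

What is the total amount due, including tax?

€222.76

Children's picture book €17.40: books → 8.25% + 1.75% city = 10% → €1.74
Bike helmet €83.66: sports equipment → 8.25% + 0% city = 8.25% → €6.90195
Orange juice (64 oz) €3.51: unprepared food → 0% + 1.25% city = 1.25% → €0.043875
Storage bin €12.93: everything else → 8.5% + 1.5% city = 10% → €1.293
Poetry collection €24.11: books → 8.25% + 1.75% city = 10% → €2.411
Olive oil (1 L) €10.21: unprepared food → 0% + 1.25% city = 1.25% → €0.127625
Paperback novel €14.23: books → 8.25% + 1.75% city = 10% → €1.423
Cough syrup €14.47: over-the-counter medicine → 3% + 0.5% city = 3.5% → €0.50645
Road atlas €13.44: books → 8.25% + 1.75% city = 10% → €1.344
Cold medicine €12.57: over-the-counter medicine → 3% + 0.5% city = 3.5% → €0.43995
Subtotal = €206.53; unrounded tax = €16.23085 → €16.23; total due = €222.76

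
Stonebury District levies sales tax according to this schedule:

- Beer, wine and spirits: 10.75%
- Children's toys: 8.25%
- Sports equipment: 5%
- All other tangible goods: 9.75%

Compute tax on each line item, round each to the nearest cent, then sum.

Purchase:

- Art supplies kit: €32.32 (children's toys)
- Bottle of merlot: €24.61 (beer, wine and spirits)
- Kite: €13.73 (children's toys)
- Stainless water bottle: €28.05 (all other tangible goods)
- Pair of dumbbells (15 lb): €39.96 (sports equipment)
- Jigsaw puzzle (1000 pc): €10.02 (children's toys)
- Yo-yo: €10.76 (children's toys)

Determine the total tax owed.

€12.90

Art supplies kit €32.32: children's toys → 8.25% → €2.67
Bottle of merlot €24.61: beer, wine and spirits → 10.75% → €2.65
Kite €13.73: children's toys → 8.25% → €1.13
Stainless water bottle €28.05: all other tangible goods → 9.75% → €2.73
Pair of dumbbells (15 lb) €39.96: sports equipment → 5% → €2.00
Jigsaw puzzle (1000 pc) €10.02: children's toys → 8.25% → €0.83
Yo-yo €10.76: children's toys → 8.25% → €0.89
Total tax = €2.67 + €2.65 + €1.13 + €2.73 + €2.00 + €0.83 + €0.89 = €12.90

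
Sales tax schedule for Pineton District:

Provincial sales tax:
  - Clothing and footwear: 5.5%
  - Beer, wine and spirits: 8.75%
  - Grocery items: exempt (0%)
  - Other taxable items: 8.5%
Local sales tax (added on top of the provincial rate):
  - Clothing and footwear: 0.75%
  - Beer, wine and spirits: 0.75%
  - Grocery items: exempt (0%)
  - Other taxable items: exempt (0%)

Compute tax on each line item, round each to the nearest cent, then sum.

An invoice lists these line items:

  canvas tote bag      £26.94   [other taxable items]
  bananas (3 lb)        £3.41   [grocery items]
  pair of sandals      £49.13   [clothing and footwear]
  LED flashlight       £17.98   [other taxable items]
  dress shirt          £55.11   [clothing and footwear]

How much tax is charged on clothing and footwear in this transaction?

Pair of sandals £49.13: clothing and footwear → 5.5% + 0.75% local = 6.25% → £3.07
Dress shirt £55.11: clothing and footwear → 5.5% + 0.75% local = 6.25% → £3.44
Tax on clothing and footwear = £3.07 + £3.44 = £6.51

£6.51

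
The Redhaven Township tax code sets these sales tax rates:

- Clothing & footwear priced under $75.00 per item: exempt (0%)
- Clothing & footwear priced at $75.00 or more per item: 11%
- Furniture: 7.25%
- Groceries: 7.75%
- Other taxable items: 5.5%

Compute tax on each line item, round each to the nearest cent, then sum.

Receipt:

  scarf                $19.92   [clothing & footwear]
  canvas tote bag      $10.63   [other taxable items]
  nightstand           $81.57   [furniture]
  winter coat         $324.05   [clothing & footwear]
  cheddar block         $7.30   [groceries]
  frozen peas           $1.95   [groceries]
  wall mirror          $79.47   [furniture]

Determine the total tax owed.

$48.62

Scarf $19.92: clothing & footwear, under $75.00 → 0% → $0.00
Canvas tote bag $10.63: other taxable items → 5.5% → $0.58
Nightstand $81.57: furniture → 7.25% → $5.91
Winter coat $324.05: clothing & footwear, $75.00 or more → 11% → $35.65
Cheddar block $7.30: groceries → 7.75% → $0.57
Frozen peas $1.95: groceries → 7.75% → $0.15
Wall mirror $79.47: furniture → 7.25% → $5.76
Total tax = $0.58 + $5.91 + $35.65 + $0.57 + $0.15 + $5.76 = $48.62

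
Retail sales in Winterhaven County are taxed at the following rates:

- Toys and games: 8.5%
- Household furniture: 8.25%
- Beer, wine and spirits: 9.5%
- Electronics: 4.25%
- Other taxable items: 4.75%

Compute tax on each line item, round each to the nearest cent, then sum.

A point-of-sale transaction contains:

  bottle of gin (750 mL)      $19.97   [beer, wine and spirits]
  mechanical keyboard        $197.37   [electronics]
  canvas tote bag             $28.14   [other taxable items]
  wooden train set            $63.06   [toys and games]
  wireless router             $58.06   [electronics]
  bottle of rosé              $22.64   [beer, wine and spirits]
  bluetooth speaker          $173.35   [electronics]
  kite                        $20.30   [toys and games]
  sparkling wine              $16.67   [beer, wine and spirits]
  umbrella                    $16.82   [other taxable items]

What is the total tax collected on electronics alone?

Mechanical keyboard $197.37: electronics → 4.25% → $8.39
Wireless router $58.06: electronics → 4.25% → $2.47
Bluetooth speaker $173.35: electronics → 4.25% → $7.37
Tax on electronics = $8.39 + $2.47 + $7.37 = $18.23

$18.23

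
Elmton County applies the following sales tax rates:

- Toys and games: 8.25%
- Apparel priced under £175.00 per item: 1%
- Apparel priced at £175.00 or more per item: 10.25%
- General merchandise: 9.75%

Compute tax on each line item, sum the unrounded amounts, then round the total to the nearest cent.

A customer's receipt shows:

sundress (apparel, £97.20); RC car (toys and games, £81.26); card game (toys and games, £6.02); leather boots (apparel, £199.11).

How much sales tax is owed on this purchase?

£28.58

Sundress £97.20: apparel, under £175.00 → 1% → £0.972
RC car £81.26: toys and games → 8.25% → £6.70395
Card game £6.02: toys and games → 8.25% → £0.49665
Leather boots £199.11: apparel, £175.00 or more → 10.25% → £20.408775
Unrounded tax sum = £28.581375 → £28.58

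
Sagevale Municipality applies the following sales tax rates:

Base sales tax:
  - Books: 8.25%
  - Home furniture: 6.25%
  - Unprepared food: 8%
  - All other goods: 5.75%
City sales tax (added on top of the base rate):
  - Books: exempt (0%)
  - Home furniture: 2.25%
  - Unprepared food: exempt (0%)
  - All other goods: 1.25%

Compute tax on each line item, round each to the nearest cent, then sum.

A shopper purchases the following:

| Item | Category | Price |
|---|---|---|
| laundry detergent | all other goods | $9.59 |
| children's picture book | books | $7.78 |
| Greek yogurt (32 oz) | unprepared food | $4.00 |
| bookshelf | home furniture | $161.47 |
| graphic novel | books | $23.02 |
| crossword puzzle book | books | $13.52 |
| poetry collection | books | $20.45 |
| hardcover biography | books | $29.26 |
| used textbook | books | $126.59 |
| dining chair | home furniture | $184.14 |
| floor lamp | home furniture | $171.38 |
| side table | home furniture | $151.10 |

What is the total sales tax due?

$75.97

Laundry detergent $9.59: all other goods → 5.75% + 1.25% city = 7% → $0.67
Children's picture book $7.78: books → 8.25% + 0% city = 8.25% → $0.64
Greek yogurt (32 oz) $4.00: unprepared food → 8% + 0% city = 8% → $0.32
Bookshelf $161.47: home furniture → 6.25% + 2.25% city = 8.5% → $13.72
Graphic novel $23.02: books → 8.25% + 0% city = 8.25% → $1.90
Crossword puzzle book $13.52: books → 8.25% + 0% city = 8.25% → $1.12
Poetry collection $20.45: books → 8.25% + 0% city = 8.25% → $1.69
Hardcover biography $29.26: books → 8.25% + 0% city = 8.25% → $2.41
Used textbook $126.59: books → 8.25% + 0% city = 8.25% → $10.44
Dining chair $184.14: home furniture → 6.25% + 2.25% city = 8.5% → $15.65
Floor lamp $171.38: home furniture → 6.25% + 2.25% city = 8.5% → $14.57
Side table $151.10: home furniture → 6.25% + 2.25% city = 8.5% → $12.84
Total tax = $0.67 + $0.64 + $0.32 + $13.72 + $1.90 + $1.12 + $1.69 + $2.41 + $10.44 + $15.65 + $14.57 + $12.84 = $75.97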